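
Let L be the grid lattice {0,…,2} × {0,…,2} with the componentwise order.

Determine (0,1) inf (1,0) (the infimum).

(0,0)

In a product of chains, the meet is componentwise min, giving (0,0).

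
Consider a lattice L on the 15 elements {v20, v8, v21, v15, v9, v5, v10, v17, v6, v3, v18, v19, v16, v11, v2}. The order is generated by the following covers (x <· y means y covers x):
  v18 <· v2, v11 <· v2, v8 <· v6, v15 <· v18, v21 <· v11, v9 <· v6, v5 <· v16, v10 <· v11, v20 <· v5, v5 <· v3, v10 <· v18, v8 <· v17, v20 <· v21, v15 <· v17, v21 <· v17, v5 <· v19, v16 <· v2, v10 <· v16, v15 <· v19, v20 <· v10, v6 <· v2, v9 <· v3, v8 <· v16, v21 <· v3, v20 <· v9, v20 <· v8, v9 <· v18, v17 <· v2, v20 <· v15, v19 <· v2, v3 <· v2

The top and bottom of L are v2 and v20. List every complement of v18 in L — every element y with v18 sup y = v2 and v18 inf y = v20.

Need y with v18 ∨ y = v2 and v18 ∧ y = v20.
Checking each element gives: v21, v5, v8.

v21, v5, v8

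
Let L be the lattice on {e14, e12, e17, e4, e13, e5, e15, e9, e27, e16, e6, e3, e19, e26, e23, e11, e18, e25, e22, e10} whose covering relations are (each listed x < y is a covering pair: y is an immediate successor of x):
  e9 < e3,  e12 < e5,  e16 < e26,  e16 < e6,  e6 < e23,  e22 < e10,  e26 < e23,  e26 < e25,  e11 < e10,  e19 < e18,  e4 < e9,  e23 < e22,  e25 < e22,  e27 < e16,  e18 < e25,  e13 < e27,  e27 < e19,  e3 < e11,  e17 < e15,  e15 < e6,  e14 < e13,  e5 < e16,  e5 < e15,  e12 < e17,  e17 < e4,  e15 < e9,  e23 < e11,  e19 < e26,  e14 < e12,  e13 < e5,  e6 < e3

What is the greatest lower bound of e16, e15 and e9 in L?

Common lower bounds of {e16, e15, e9}: e12, e13, e14, e5.
The greatest among these is e5.

e5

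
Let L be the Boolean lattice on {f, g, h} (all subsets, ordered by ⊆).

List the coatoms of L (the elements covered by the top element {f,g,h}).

The coatoms are exactly the elements covered by {f,g,h}: {f,g}, {f,h}, {g,h}.

{f,g}, {f,h}, {g,h}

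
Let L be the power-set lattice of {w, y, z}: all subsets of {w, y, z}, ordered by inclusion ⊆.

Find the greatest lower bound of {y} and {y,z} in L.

Under ⊆, meet is intersection: {y} ∩ {y,z} = {y}.

{y}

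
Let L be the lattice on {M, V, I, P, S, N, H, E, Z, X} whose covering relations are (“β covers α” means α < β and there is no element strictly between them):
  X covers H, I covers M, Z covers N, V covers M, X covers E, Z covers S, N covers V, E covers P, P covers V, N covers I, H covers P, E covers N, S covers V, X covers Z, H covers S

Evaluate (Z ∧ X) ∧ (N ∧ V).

Z ∧ X = Z
N ∧ V = V
Z ∧ V = V

V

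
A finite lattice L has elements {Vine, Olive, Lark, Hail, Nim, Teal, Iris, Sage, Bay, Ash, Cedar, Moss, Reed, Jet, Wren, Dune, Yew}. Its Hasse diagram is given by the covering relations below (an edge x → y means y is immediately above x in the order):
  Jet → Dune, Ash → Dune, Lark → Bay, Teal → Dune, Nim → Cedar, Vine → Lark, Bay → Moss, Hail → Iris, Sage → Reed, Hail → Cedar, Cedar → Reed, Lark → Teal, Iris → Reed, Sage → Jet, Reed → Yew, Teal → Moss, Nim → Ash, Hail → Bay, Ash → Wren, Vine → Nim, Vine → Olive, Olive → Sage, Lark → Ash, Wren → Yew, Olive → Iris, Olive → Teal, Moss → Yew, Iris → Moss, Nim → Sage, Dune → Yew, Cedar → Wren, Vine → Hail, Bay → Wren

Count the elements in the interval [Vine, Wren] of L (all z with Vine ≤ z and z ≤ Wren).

The interval [Vine, Wren] = {Ash, Bay, Cedar, Hail, Lark, Nim, Vine, Wren}, which has 8 elements.

8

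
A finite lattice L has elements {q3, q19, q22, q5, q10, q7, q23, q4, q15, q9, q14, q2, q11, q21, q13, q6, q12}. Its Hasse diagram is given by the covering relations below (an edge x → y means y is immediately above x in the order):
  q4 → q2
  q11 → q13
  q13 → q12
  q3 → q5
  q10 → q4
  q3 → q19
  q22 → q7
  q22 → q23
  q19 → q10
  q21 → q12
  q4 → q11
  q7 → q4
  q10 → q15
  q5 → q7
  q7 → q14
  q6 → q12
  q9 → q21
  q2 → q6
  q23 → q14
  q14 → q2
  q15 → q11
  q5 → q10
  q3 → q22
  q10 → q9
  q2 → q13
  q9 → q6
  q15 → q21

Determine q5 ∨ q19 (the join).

q10

Common upper bounds of {q5, q19}: q10, q11, q12, q13, q15, q2, q21, q4, q6, q9.
The least among these is q10.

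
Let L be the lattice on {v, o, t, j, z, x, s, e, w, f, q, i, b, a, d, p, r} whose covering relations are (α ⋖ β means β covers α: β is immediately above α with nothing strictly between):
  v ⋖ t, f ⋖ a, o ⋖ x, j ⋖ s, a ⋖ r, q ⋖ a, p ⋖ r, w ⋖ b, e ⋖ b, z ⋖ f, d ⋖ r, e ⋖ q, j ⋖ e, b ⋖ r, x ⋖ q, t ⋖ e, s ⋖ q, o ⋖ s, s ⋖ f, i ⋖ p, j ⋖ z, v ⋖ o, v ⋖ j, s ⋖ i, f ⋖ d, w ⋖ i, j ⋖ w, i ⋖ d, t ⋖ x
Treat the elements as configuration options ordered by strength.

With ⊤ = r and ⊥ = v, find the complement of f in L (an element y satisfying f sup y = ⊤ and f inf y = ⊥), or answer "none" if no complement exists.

none

For every candidate y, either f ∨ y ≠ r or f ∧ y ≠ v; no complement exists.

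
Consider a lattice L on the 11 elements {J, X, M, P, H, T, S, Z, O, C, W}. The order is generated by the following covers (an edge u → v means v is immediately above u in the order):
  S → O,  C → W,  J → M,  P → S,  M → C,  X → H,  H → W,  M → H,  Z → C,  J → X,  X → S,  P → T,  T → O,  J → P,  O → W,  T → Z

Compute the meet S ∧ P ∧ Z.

Common lower bounds of {S, P, Z}: J, P.
The greatest among these is P.

P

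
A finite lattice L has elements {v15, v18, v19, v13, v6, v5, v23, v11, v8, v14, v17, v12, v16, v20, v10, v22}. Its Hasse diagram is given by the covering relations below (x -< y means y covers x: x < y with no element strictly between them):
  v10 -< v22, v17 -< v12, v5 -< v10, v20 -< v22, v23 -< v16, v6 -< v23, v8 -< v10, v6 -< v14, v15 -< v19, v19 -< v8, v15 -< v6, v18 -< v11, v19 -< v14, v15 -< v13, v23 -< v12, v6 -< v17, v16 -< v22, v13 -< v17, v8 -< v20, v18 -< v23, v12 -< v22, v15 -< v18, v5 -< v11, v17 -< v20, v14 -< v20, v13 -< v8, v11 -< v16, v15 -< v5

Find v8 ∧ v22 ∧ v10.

v8

Common lower bounds of {v8, v22, v10}: v13, v15, v19, v8.
The greatest among these is v8.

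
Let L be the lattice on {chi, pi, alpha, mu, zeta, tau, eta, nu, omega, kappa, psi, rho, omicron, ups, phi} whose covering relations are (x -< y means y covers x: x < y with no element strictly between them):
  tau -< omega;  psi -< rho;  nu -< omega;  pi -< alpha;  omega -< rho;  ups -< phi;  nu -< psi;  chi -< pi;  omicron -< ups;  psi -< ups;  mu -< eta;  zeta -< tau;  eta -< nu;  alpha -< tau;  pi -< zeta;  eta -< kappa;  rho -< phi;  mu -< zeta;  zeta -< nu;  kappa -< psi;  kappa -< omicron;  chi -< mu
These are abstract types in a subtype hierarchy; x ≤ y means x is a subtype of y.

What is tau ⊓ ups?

Common lower bounds of {tau, ups}: chi, mu, pi, zeta.
The greatest among these is zeta.

zeta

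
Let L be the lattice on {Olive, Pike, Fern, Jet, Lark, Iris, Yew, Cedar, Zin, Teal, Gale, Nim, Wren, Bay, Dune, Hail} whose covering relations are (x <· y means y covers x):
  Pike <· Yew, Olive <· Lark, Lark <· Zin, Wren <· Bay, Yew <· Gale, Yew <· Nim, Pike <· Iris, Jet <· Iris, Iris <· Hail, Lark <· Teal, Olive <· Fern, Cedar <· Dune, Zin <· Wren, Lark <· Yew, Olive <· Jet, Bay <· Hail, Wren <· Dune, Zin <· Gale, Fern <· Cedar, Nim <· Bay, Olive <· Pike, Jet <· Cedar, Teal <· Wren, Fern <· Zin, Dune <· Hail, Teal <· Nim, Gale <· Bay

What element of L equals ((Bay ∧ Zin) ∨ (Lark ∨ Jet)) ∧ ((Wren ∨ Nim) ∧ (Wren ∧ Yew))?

Bay ∧ Zin = Zin
Lark ∨ Jet = Dune
Zin ∨ Dune = Dune
Wren ∨ Nim = Bay
Wren ∧ Yew = Lark
Bay ∧ Lark = Lark
Dune ∧ Lark = Lark

Lark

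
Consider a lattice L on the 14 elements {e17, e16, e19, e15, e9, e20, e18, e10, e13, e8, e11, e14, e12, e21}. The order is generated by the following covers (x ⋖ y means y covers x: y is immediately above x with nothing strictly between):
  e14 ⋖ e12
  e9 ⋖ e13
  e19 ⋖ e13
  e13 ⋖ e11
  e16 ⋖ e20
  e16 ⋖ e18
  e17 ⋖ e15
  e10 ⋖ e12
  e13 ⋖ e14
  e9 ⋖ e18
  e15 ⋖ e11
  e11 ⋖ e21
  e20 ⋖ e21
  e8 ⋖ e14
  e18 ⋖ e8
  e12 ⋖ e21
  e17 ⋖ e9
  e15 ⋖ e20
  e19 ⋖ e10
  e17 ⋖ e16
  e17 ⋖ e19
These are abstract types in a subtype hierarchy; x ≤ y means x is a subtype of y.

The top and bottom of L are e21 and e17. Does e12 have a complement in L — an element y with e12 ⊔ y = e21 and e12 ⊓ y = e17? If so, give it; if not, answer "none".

e15

Need y with e12 ∨ y = e21 and e12 ∧ y = e17.
Checking each element gives: e15.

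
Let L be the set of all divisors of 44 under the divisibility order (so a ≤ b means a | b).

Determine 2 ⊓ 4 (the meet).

2

In the divisibility order, the meet is the greatest common divisor: gcd(2, 4) = 2.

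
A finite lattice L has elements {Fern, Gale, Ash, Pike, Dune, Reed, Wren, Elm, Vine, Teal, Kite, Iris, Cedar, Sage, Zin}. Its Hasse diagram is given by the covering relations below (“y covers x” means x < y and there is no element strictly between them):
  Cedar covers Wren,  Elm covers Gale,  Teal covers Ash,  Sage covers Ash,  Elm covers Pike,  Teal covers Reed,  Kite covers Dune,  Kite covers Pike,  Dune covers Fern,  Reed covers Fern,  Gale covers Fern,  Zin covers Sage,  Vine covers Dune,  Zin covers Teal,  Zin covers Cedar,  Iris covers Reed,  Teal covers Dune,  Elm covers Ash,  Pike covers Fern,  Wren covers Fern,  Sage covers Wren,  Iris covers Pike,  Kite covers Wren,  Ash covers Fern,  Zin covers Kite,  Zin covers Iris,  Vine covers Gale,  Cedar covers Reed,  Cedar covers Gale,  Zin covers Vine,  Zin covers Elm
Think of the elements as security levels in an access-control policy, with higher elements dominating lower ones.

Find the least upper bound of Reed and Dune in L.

Common upper bounds of {Reed, Dune}: Teal, Zin.
The least among these is Teal.

Teal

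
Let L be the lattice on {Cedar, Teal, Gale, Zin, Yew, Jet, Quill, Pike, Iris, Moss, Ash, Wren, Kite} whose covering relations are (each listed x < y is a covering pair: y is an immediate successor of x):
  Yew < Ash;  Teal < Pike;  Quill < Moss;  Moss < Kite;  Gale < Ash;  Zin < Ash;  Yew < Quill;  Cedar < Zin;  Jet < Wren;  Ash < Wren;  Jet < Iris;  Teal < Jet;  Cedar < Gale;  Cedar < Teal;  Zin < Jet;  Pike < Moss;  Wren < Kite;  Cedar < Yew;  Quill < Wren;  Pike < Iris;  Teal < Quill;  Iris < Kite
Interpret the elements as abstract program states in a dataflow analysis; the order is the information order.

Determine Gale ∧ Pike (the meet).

Cedar

Common lower bounds of {Gale, Pike}: Cedar.
The greatest among these is Cedar.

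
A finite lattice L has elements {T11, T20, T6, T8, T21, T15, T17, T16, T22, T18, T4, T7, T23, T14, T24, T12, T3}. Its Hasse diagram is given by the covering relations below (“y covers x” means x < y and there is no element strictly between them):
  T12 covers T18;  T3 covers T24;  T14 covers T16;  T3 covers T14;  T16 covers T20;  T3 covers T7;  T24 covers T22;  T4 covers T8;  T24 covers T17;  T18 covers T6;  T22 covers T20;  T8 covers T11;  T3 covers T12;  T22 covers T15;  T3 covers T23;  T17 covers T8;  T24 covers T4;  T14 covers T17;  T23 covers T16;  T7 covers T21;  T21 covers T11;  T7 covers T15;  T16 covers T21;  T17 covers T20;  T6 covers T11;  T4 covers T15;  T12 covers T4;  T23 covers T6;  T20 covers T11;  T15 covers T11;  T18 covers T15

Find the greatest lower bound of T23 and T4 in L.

Common lower bounds of {T23, T4}: T11.
The greatest among these is T11.

T11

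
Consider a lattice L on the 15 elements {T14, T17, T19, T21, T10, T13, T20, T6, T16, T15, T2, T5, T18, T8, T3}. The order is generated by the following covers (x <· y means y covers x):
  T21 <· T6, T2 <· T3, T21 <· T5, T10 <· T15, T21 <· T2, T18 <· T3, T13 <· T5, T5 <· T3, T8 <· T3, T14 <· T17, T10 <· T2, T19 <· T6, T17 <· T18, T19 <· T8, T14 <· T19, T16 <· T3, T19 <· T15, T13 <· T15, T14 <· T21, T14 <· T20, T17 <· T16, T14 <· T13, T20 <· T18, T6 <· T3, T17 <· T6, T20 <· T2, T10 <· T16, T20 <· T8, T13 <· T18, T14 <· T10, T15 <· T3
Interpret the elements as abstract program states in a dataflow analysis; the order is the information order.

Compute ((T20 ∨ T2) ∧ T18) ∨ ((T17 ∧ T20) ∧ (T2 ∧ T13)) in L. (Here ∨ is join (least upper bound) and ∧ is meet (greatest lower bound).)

T20

T20 ∨ T2 = T2
T2 ∧ T18 = T20
T17 ∧ T20 = T14
T2 ∧ T13 = T14
T14 ∧ T14 = T14
T20 ∨ T14 = T20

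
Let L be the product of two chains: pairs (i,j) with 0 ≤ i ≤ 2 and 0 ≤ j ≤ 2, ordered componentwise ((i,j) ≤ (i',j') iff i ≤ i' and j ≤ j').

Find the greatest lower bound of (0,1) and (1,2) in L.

(0,1)

Common lower bounds of {(0,1), (1,2)}: (0,0), (0,1).
The greatest among these is (0,1).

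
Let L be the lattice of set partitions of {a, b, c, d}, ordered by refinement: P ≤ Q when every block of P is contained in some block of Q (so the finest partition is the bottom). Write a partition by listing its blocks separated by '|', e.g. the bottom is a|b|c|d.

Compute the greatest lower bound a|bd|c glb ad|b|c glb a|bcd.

The meet (common refinement) of a|bd|c, ad|b|c, a|bcd intersects blocks pairwise, giving a|b|c|d.

a|b|c|d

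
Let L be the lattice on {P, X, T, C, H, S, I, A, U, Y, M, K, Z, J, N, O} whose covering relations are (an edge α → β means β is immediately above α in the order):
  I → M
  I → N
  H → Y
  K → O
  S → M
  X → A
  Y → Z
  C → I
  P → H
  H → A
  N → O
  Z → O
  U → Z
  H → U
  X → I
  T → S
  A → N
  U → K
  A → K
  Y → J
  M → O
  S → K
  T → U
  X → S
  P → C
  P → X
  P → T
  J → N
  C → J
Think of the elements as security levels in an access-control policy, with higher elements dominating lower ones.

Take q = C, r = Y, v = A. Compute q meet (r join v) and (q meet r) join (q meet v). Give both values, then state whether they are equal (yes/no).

C; P; no

r join v = N, so q meet (r join v) = C meet N = C.
q meet r = P and q meet v = P, so (q meet r) join (q meet v) = P join P = P.
Equal: no.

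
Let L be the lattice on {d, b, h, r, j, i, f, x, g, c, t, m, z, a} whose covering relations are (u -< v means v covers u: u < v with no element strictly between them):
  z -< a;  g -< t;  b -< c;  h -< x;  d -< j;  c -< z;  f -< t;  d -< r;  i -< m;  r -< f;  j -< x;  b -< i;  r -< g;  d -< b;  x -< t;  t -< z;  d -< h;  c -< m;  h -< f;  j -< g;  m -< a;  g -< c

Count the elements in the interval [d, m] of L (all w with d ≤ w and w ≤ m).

8

The interval [d, m] = {b, c, d, g, i, j, m, r}, which has 8 elements.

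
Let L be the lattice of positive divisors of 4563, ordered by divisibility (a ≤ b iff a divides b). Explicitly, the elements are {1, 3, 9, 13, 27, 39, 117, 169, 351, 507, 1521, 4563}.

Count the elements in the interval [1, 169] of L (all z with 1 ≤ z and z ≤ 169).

The interval [1, 169] = {1, 13, 169}, which has 3 elements.

3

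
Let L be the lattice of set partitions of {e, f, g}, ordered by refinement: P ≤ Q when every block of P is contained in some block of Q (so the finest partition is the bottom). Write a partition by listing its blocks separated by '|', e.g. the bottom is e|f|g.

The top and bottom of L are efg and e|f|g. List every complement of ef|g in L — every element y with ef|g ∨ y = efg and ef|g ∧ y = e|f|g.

eg|f, e|fg

Need y with ef|g ∨ y = efg and ef|g ∧ y = e|f|g.
Checking each element gives: eg|f, e|fg.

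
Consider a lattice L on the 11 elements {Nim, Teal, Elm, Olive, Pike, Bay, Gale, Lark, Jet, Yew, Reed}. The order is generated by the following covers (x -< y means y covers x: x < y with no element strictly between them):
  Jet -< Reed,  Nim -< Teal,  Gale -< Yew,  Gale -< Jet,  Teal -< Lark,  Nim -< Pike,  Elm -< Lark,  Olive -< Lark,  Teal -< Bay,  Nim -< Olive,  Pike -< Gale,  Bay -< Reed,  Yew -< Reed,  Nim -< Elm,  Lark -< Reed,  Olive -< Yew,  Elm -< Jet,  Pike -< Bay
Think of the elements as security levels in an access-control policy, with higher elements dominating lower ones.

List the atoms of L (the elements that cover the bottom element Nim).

Elm, Olive, Pike, Teal

The atoms are exactly the elements that cover Nim: Elm, Olive, Pike, Teal.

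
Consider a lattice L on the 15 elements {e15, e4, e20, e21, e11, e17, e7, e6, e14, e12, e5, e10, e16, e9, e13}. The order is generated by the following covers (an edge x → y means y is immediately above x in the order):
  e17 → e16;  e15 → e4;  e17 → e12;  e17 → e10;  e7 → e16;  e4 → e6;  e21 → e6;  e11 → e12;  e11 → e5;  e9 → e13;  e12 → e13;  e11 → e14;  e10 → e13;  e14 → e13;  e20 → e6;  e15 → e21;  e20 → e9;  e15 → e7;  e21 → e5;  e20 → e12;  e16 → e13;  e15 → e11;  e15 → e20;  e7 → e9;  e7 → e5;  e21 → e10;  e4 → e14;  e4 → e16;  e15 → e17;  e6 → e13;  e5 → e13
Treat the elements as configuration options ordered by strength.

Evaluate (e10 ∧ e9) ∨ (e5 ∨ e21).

e5

e10 ∧ e9 = e15
e5 ∨ e21 = e5
e15 ∨ e5 = e5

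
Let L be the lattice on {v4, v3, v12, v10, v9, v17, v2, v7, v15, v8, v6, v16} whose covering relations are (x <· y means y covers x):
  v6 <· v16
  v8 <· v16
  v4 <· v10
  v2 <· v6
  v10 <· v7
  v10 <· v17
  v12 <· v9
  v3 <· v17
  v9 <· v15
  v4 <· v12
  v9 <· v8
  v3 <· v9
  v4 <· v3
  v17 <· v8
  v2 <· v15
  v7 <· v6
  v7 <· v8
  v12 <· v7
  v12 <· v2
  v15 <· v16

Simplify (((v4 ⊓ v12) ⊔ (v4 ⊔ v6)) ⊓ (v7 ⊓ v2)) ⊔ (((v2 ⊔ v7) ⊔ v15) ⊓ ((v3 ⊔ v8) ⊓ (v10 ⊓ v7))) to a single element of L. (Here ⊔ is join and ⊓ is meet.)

v7

v4 ∧ v12 = v4
v4 ∨ v6 = v6
v4 ∨ v6 = v6
v7 ∧ v2 = v12
v6 ∧ v12 = v12
v2 ∨ v7 = v6
v6 ∨ v15 = v16
v3 ∨ v8 = v8
v10 ∧ v7 = v10
v8 ∧ v10 = v10
v16 ∧ v10 = v10
v12 ∨ v10 = v7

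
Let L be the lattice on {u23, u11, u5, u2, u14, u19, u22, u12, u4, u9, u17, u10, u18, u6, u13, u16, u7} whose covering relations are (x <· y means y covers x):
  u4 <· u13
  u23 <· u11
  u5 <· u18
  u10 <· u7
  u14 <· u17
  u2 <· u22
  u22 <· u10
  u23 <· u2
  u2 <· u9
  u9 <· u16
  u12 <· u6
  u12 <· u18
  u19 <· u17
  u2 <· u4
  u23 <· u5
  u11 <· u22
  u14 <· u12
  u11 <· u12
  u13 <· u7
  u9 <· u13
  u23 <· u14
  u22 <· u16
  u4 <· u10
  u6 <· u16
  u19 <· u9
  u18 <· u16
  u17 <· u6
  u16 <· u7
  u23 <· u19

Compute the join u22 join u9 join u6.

Common upper bounds of {u22, u9, u6}: u16, u7.
The least among these is u16.

u16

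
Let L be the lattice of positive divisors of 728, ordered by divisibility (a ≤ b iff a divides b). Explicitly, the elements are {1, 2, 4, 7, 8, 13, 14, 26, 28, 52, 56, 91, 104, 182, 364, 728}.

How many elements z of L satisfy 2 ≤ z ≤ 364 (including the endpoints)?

The interval [2, 364] = {14, 182, 2, 26, 28, 364, 4, 52}, which has 8 elements.

8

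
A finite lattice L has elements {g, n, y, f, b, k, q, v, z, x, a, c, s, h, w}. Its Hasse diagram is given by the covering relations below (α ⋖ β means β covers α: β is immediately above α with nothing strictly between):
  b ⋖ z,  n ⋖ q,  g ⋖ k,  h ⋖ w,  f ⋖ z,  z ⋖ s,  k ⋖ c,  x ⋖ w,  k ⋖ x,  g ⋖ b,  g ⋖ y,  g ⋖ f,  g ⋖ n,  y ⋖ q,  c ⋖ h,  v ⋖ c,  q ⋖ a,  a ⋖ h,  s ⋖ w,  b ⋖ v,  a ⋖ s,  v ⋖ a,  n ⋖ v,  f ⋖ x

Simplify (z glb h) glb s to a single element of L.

b

z ∧ h = b
b ∧ s = b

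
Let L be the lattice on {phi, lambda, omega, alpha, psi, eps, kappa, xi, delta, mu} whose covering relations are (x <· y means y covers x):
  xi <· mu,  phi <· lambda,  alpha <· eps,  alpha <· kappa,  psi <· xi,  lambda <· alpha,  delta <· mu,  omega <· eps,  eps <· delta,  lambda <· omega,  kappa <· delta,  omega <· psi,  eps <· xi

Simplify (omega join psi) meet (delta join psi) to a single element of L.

psi

omega ∨ psi = psi
delta ∨ psi = mu
psi ∧ mu = psi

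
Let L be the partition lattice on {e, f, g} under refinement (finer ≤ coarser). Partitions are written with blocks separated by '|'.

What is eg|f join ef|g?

Common upper bounds of {eg|f, ef|g}: efg.
The least among these is efg.

efg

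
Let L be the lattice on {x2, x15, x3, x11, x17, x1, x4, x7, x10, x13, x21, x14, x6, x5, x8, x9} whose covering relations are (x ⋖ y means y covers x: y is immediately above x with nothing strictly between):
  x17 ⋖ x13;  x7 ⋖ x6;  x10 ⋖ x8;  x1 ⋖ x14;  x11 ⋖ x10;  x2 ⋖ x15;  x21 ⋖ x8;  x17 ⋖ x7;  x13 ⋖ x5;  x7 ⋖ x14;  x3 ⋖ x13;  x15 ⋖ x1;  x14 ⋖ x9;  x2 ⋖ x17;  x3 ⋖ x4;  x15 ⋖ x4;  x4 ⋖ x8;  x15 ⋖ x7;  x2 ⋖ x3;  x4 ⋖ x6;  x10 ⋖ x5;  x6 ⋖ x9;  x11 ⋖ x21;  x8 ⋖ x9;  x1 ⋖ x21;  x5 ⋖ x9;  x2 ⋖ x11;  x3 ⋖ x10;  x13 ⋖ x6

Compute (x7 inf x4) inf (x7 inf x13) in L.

x7 ∧ x4 = x15
x7 ∧ x13 = x17
x15 ∧ x17 = x2

x2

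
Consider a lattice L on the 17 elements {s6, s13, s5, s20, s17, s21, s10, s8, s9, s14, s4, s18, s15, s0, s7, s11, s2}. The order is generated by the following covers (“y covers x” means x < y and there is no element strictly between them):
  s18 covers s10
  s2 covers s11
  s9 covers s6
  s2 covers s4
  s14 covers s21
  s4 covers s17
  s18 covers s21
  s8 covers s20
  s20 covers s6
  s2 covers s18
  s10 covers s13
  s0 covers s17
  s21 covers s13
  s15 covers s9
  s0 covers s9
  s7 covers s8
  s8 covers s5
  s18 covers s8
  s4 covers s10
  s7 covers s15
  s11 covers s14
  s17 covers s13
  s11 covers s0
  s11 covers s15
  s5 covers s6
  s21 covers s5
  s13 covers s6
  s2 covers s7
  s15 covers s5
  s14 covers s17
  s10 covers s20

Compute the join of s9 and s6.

Common upper bounds of {s9, s6}: s0, s11, s15, s2, s7, s9.
The least among these is s9.

s9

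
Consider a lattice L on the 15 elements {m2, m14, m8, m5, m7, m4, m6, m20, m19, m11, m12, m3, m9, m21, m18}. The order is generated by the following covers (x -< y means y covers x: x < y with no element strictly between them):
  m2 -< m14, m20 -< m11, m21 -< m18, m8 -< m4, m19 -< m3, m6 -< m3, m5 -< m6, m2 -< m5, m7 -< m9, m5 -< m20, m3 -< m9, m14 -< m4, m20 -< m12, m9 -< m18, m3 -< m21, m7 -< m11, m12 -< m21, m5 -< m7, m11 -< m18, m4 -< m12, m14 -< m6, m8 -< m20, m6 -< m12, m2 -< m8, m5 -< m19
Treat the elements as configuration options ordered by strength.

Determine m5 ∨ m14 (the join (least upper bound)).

Common upper bounds of {m5, m14}: m12, m18, m21, m3, m6, m9.
The least among these is m6.

m6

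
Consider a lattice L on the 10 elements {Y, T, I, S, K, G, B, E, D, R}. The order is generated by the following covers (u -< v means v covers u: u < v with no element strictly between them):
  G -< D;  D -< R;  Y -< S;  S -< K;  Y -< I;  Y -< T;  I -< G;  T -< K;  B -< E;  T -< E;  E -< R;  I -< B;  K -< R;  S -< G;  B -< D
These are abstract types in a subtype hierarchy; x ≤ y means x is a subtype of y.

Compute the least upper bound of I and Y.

Common upper bounds of {I, Y}: B, D, E, G, I, R.
The least among these is I.

I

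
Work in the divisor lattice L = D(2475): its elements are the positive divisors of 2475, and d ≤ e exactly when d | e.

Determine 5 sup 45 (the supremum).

45

Common upper bounds of {5, 45}: 225, 2475, 45, 495.
The least among these is 45.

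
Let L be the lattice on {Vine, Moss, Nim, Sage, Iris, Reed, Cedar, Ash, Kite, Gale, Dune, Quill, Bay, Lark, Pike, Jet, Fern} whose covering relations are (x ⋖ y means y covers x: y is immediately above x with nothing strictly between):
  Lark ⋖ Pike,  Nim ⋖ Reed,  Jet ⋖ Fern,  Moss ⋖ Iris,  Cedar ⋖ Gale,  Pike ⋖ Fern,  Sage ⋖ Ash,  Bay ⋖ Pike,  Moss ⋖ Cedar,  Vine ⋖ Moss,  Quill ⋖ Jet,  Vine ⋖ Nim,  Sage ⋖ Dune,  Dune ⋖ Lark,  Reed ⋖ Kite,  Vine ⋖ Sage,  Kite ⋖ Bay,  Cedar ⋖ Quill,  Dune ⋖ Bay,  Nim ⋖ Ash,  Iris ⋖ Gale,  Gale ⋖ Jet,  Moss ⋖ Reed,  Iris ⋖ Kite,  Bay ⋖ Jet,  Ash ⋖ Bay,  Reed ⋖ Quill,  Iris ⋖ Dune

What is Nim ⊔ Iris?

Common upper bounds of {Nim, Iris}: Bay, Fern, Jet, Kite, Pike.
The least among these is Kite.

Kite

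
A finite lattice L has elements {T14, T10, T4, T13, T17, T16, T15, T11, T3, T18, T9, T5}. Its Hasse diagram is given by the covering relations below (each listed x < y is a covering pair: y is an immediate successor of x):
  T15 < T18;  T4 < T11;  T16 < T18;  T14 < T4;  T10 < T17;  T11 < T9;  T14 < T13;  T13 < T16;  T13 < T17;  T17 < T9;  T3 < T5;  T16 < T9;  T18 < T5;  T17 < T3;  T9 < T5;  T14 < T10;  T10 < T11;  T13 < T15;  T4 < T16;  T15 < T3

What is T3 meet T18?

T15

Common lower bounds of {T3, T18}: T13, T14, T15.
The greatest among these is T15.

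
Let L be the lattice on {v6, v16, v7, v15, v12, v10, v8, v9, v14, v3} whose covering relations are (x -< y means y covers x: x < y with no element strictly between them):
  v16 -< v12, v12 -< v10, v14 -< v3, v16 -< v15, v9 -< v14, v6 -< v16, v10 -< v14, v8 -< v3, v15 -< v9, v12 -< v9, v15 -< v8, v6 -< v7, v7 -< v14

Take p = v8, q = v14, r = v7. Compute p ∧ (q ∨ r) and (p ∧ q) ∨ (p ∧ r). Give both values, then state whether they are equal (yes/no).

q ∨ r = v14, so p ∧ (q ∨ r) = v8 ∧ v14 = v15.
p ∧ q = v15 and p ∧ r = v6, so (p ∧ q) ∨ (p ∧ r) = v15 ∨ v6 = v15.
Equal: yes.

v15; v15; yes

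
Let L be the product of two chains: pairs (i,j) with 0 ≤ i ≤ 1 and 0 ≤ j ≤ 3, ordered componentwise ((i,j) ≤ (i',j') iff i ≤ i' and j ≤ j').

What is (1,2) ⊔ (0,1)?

In a product of chains, the join is componentwise max, giving (1,2).

(1,2)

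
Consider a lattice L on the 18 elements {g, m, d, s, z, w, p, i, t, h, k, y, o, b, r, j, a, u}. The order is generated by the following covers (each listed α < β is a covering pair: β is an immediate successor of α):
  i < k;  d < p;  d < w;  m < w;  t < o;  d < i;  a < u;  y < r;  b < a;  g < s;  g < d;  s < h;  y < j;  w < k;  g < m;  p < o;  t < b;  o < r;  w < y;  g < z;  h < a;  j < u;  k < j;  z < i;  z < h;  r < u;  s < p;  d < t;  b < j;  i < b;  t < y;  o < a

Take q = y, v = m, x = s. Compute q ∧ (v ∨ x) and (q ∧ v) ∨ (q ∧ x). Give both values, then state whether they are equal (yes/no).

v ∨ x = r, so q ∧ (v ∨ x) = y ∧ r = y.
q ∧ v = m and q ∧ x = g, so (q ∧ v) ∨ (q ∧ x) = m ∨ g = m.
Equal: no.

y; m; no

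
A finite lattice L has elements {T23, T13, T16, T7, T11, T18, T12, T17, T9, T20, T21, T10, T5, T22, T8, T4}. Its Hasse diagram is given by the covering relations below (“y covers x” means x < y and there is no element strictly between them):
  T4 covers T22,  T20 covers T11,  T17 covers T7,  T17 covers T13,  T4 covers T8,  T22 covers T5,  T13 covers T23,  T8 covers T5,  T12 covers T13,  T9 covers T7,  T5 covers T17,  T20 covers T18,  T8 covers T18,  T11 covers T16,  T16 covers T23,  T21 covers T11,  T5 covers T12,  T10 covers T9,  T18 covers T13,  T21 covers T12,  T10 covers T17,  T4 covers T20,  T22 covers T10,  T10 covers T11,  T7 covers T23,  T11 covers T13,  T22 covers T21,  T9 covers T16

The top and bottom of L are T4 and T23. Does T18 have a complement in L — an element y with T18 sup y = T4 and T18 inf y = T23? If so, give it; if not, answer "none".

T9

Need y with T18 ∨ y = T4 and T18 ∧ y = T23.
Checking each element gives: T9.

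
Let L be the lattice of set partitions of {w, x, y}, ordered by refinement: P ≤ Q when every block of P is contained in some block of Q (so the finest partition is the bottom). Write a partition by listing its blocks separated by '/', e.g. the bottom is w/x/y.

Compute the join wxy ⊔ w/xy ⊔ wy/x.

The join of wxy, w/xy, wy/x merges any blocks that overlap across the partitions, giving wxy.

wxy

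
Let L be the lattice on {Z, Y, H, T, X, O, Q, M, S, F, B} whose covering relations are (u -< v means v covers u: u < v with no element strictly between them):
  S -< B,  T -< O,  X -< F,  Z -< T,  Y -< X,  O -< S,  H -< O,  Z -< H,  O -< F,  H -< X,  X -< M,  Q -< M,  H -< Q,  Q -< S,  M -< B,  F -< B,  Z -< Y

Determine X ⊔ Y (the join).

Common upper bounds of {X, Y}: B, F, M, X.
The least among these is X.

X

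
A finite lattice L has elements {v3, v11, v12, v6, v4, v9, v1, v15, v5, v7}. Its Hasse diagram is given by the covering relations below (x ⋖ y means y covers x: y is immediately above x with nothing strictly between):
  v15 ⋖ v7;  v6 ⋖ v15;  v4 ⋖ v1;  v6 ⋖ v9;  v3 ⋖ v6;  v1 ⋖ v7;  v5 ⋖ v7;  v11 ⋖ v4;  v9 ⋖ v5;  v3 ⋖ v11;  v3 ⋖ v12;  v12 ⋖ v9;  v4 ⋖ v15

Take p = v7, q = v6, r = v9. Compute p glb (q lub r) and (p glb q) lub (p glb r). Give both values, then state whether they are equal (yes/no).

q lub r = v9, so p glb (q lub r) = v7 glb v9 = v9.
p glb q = v6 and p glb r = v9, so (p glb q) lub (p glb r) = v6 lub v9 = v9.
Equal: yes.

v9; v9; yes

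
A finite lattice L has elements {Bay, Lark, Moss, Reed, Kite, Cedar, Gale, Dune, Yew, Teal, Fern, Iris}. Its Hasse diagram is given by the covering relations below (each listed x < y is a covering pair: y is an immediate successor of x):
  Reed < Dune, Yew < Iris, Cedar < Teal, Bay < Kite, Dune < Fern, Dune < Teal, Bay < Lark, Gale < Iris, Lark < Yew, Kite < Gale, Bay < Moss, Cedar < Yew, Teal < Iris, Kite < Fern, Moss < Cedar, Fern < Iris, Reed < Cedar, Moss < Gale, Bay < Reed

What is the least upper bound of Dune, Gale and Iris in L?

Iris

Common upper bounds of {Dune, Gale, Iris}: Iris.
The least among these is Iris.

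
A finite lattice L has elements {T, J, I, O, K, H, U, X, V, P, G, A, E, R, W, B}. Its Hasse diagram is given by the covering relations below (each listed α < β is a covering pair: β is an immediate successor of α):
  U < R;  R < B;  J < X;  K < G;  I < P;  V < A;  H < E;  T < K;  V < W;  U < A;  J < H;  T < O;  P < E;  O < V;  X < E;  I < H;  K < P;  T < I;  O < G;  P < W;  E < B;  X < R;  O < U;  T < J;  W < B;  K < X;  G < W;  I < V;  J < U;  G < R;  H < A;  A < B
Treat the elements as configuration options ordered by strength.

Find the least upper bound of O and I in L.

Common upper bounds of {O, I}: A, B, V, W.
The least among these is V.

V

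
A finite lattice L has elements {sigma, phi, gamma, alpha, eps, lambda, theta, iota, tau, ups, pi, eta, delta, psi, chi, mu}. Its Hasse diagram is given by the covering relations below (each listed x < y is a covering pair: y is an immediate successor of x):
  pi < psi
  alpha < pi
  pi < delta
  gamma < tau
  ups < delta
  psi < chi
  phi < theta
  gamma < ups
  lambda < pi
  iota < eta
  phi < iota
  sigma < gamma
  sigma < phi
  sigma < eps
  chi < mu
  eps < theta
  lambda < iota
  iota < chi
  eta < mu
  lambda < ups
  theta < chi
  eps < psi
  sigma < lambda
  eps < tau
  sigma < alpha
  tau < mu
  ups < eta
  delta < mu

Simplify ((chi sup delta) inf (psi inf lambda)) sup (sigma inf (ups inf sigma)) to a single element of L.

lambda

chi ∨ delta = mu
psi ∧ lambda = lambda
mu ∧ lambda = lambda
ups ∧ sigma = sigma
sigma ∧ sigma = sigma
lambda ∨ sigma = lambda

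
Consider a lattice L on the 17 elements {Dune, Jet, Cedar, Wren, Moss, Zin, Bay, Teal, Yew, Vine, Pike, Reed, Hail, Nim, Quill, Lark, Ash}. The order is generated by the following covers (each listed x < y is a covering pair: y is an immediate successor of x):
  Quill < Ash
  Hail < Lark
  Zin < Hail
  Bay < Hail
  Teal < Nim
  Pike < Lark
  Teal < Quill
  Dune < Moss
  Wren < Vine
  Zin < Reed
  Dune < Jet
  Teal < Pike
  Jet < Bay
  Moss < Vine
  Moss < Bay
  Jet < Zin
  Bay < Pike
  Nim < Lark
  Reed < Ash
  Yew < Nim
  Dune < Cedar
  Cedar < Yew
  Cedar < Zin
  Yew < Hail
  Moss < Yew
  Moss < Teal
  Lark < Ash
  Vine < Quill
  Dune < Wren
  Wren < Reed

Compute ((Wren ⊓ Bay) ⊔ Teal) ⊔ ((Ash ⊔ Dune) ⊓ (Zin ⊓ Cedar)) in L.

Nim

Wren ∧ Bay = Dune
Dune ∨ Teal = Teal
Ash ∨ Dune = Ash
Zin ∧ Cedar = Cedar
Ash ∧ Cedar = Cedar
Teal ∨ Cedar = Nim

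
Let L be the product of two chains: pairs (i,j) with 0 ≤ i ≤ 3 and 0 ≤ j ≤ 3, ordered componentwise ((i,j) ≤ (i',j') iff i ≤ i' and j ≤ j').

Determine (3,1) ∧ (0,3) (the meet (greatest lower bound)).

Common lower bounds of {(3,1), (0,3)}: (0,0), (0,1).
The greatest among these is (0,1).

(0,1)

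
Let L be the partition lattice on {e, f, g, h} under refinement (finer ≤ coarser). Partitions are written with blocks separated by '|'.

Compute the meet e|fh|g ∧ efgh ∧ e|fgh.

e|fh|g

Common lower bounds of {e|fh|g, efgh, e|fgh}: e|fh|g, e|f|g|h.
The greatest among these is e|fh|g.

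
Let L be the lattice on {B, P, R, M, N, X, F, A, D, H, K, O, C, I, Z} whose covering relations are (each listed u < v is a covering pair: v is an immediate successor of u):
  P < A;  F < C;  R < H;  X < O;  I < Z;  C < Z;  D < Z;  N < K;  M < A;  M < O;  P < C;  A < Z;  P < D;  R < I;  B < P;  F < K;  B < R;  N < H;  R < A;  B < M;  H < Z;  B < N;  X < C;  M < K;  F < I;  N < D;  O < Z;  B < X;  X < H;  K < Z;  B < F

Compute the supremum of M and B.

Common upper bounds of {M, B}: A, K, M, O, Z.
The least among these is M.

M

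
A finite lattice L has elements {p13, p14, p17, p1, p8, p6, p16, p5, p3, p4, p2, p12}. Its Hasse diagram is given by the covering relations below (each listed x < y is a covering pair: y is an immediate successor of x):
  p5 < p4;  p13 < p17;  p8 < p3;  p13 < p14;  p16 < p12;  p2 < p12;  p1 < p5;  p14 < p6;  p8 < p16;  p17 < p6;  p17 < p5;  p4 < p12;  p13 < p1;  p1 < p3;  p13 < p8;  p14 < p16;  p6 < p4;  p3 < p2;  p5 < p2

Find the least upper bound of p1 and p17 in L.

p5

Common upper bounds of {p1, p17}: p12, p2, p4, p5.
The least among these is p5.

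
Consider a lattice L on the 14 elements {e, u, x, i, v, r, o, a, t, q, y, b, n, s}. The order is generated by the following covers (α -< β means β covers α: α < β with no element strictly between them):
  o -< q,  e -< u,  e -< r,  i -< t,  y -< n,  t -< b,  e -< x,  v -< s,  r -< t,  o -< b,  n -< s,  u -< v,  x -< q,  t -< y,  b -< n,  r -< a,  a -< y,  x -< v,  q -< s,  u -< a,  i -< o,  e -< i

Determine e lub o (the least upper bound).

o

Common upper bounds of {e, o}: b, n, o, q, s.
The least among these is o.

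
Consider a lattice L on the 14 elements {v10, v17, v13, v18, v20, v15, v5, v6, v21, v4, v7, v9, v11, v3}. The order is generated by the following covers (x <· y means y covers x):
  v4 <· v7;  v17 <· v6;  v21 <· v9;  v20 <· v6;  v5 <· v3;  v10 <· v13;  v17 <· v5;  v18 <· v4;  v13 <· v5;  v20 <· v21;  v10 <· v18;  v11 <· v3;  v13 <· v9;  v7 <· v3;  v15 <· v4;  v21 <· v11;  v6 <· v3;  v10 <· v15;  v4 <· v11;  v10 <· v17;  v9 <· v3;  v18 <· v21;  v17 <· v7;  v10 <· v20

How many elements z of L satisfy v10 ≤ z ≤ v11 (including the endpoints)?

The interval [v10, v11] = {v10, v11, v15, v18, v20, v21, v4}, which has 7 elements.

7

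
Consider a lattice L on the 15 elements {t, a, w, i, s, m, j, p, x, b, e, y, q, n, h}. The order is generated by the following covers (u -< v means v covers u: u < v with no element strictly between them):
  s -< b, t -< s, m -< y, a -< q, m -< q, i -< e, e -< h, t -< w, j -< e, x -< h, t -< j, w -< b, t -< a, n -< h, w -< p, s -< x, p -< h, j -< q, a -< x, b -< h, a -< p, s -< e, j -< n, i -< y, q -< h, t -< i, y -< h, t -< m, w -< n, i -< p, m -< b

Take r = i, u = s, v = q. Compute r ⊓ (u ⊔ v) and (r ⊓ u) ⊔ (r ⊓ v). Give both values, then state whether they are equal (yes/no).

u ⊔ v = h, so r ⊓ (u ⊔ v) = i ⊓ h = i.
r ⊓ u = t and r ⊓ v = t, so (r ⊓ u) ⊔ (r ⊓ v) = t ⊔ t = t.
Equal: no.

i; t; no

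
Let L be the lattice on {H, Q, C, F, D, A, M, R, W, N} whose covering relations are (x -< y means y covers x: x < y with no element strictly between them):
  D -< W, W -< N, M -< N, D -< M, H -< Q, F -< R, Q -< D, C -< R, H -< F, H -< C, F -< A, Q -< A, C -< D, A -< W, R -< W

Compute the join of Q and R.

W

Common upper bounds of {Q, R}: N, W.
The least among these is W.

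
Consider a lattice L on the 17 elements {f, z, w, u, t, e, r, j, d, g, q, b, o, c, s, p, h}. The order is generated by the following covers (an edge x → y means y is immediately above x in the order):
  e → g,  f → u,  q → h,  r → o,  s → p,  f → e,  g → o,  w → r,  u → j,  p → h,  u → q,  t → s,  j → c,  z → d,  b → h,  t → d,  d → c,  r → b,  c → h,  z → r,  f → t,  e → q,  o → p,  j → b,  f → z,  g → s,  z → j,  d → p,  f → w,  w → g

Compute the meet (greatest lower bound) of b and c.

Common lower bounds of {b, c}: f, j, u, z.
The greatest among these is j.

j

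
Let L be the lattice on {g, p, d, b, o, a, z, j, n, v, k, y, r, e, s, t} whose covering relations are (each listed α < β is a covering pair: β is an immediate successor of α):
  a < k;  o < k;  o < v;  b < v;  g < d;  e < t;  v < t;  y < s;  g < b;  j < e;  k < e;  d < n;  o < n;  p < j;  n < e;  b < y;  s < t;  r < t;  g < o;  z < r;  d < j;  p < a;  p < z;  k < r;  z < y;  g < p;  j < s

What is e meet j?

j

Common lower bounds of {e, j}: d, g, j, p.
The greatest among these is j.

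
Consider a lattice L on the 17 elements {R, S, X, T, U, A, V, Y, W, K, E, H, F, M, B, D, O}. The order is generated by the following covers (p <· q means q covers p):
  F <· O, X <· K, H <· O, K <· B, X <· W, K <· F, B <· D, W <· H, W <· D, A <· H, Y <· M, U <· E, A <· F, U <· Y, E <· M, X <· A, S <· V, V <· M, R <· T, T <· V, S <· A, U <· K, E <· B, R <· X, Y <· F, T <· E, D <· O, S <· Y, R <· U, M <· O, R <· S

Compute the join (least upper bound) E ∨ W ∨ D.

D

Common upper bounds of {E, W, D}: D, O.
The least among these is D.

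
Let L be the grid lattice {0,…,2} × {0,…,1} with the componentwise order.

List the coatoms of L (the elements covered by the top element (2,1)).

The coatoms are exactly the elements covered by (2,1): (1,1), (2,0).

(1,1), (2,0)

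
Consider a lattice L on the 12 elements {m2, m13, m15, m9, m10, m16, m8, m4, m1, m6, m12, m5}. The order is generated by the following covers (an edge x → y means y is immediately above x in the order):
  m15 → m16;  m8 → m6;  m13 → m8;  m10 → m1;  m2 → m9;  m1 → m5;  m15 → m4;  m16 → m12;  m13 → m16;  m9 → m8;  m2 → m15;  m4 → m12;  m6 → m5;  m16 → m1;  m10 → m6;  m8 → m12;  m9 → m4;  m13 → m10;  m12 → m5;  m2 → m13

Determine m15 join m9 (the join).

m4

Common upper bounds of {m15, m9}: m12, m4, m5.
The least among these is m4.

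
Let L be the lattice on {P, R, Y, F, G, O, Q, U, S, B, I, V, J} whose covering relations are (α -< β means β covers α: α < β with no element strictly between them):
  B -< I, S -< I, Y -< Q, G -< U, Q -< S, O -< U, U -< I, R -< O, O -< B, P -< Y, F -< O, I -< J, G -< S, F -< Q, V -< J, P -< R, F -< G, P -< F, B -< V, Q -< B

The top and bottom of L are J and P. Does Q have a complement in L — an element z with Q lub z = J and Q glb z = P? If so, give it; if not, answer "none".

For every candidate z, either Q ∨ z ≠ J or Q ∧ z ≠ P; no complement exists.

none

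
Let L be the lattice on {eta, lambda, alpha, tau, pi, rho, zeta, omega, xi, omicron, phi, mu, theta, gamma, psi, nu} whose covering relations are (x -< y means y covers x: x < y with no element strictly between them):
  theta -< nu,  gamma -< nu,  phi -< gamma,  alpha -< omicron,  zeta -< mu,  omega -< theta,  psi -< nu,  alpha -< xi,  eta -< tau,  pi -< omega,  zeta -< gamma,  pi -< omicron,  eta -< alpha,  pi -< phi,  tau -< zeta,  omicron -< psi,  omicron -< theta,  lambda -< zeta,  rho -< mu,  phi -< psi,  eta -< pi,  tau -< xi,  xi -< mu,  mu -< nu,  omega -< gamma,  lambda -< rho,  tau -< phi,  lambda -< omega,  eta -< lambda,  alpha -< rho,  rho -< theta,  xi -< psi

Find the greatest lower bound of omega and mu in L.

lambda

Common lower bounds of {omega, mu}: eta, lambda.
The greatest among these is lambda.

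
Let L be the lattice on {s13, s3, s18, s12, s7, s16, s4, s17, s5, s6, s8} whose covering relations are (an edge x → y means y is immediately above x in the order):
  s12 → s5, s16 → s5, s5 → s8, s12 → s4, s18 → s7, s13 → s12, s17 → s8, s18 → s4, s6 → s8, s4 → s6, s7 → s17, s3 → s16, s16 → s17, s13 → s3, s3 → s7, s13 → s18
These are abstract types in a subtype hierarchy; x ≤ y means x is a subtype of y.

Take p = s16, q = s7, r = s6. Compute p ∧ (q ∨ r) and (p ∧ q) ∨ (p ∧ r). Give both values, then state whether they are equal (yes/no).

q ∨ r = s8, so p ∧ (q ∨ r) = s16 ∧ s8 = s16.
p ∧ q = s3 and p ∧ r = s13, so (p ∧ q) ∨ (p ∧ r) = s3 ∨ s13 = s3.
Equal: no.

s16; s3; no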